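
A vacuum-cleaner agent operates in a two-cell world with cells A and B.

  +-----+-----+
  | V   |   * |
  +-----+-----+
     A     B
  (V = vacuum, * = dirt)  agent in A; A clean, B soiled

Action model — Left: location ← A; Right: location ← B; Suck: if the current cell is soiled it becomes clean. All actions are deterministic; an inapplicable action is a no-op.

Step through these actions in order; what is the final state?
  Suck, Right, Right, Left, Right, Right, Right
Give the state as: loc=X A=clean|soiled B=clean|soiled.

loc=B A=clean B=soiled

t=1 Suck ⇒ loc=A A=clean B=soiled
t=2 Right ⇒ loc=B A=clean B=soiled
t=3 Right ⇒ loc=B A=clean B=soiled
t=4 Left ⇒ loc=A A=clean B=soiled
t=5 Right ⇒ loc=B A=clean B=soiled
t=6 Right ⇒ loc=B A=clean B=soiled
t=7 Right ⇒ loc=B A=clean B=soiled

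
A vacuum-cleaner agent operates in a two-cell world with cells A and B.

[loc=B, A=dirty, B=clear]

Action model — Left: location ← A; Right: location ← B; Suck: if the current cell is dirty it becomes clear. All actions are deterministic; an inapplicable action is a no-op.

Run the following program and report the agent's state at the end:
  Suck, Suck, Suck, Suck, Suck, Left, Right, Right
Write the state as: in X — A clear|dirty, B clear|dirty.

1. Suck → in B — A dirty, B clear
2. Suck → in B — A dirty, B clear
3. Suck → in B — A dirty, B clear
4. Suck → in B — A dirty, B clear
5. Suck → in B — A dirty, B clear
6. Left → in A — A dirty, B clear
7. Right → in B — A dirty, B clear
8. Right → in B — A dirty, B clear

in B — A dirty, B clear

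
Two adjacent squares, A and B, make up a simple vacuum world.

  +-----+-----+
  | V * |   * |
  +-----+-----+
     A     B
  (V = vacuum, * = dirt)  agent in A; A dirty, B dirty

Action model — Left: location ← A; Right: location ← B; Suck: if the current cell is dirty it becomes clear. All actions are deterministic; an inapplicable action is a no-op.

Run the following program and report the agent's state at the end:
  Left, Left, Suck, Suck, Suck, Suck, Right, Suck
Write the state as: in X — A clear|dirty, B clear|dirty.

in B — A clear, B clear

Left (#1): in A — A dirty, B dirty
Left (#2): in A — A dirty, B dirty
Suck (#3): in A — A clear, B dirty
Suck (#4): in A — A clear, B dirty
Suck (#5): in A — A clear, B dirty
Suck (#6): in A — A clear, B dirty
Right (#7): in B — A clear, B dirty
Suck (#8): in B — A clear, B clear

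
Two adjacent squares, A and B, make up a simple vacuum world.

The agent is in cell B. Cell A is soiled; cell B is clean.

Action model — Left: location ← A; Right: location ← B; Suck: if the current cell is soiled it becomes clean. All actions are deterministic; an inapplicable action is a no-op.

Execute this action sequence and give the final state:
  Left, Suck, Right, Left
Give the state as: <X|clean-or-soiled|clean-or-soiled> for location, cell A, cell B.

<A|clean|clean>

[1] after Left: <A|soiled|clean>
[2] after Suck: <A|clean|clean>
[3] after Right: <B|clean|clean>
[4] after Left: <A|clean|clean>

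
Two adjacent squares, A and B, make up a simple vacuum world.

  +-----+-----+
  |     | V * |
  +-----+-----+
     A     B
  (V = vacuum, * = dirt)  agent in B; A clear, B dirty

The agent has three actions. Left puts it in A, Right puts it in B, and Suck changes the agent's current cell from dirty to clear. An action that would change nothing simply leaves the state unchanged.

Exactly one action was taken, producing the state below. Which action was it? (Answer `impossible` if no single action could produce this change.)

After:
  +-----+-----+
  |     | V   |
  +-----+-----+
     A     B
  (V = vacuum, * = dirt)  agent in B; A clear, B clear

try  Left: in A — A clear, B dirty
try Right: in B — A clear, B dirty
try  Suck: in B — A clear, B clear  ← match

Suck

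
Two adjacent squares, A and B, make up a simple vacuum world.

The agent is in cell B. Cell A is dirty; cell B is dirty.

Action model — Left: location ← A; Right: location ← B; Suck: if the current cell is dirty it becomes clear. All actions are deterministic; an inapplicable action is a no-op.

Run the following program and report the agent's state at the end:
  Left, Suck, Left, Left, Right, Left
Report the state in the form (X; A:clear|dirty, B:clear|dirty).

(A; A:clear, B:dirty)

1. Left → (A; A:dirty, B:dirty)
2. Suck → (A; A:clear, B:dirty)
3. Left → (A; A:clear, B:dirty)
4. Left → (A; A:clear, B:dirty)
5. Right → (B; A:clear, B:dirty)
6. Left → (A; A:clear, B:dirty)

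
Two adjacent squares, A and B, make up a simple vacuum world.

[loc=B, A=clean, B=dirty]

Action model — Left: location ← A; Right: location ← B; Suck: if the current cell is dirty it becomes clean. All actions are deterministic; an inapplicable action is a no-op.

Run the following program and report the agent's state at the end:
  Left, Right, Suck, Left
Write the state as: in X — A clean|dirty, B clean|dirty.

in A — A clean, B clean

t=1 Left ⇒ in A — A clean, B dirty
t=2 Right ⇒ in B — A clean, B dirty
t=3 Suck ⇒ in B — A clean, B clean
t=4 Left ⇒ in A — A clean, B clean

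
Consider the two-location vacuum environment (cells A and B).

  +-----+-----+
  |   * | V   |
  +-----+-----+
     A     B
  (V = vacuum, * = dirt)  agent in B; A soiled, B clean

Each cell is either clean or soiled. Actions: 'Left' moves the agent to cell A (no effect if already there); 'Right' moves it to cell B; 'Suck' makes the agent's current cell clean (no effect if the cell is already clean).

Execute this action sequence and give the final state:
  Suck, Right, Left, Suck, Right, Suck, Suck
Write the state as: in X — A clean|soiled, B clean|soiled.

step 1/7 (Suck): in B — A soiled, B clean
step 2/7 (Right): in B — A soiled, B clean
step 3/7 (Left): in A — A soiled, B clean
step 4/7 (Suck): in A — A clean, B clean
step 5/7 (Right): in B — A clean, B clean
step 6/7 (Suck): in B — A clean, B clean
step 7/7 (Suck): in B — A clean, B clean

in B — A clean, B clean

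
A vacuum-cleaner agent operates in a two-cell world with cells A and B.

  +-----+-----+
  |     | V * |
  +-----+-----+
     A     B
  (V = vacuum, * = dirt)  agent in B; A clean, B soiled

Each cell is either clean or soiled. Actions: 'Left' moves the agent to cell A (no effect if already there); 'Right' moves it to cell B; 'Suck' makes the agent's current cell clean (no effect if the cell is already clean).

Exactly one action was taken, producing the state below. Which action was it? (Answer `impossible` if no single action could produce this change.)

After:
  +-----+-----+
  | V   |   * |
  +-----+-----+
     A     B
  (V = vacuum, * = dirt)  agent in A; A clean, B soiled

Left

try  Left: loc=A A=clean B=soiled  ← match
try Right: loc=B A=clean B=soiled
try  Suck: loc=B A=clean B=clean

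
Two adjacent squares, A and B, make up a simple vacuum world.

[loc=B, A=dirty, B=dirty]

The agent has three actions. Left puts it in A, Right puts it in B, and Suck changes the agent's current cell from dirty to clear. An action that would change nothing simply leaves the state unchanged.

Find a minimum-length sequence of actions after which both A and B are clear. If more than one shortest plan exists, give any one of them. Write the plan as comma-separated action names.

1. Suck → <B|dirty|clear>
2. Left → <A|dirty|clear>
3. Suck → <A|clear|clear>
min 3: Suck B + move + Suck A

Suck, Left, Suck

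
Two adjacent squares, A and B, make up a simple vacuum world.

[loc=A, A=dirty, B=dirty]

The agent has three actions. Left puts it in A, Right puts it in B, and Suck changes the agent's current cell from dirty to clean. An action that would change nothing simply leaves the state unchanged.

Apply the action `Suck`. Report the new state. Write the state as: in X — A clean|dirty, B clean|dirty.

in A — A clean, B dirty

start: in A — A dirty, B dirty
t=1 Suck ⇒ in A — A clean, B dirty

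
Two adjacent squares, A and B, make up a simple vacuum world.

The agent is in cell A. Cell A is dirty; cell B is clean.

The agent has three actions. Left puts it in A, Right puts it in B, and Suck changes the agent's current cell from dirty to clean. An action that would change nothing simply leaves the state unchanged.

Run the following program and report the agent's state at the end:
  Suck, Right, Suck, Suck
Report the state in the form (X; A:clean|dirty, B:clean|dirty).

Suck (#1): (A; A:clean, B:clean)
Right (#2): (B; A:clean, B:clean)
Suck (#3): (B; A:clean, B:clean)
Suck (#4): (B; A:clean, B:clean)

(B; A:clean, B:clean)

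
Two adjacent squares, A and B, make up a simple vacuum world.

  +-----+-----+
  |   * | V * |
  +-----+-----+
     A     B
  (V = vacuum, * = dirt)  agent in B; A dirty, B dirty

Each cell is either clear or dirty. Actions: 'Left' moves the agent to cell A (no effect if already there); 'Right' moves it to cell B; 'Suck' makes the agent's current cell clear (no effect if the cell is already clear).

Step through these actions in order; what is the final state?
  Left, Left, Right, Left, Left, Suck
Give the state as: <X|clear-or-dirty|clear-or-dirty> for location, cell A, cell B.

<A|clear|dirty>

1) do Left; now <A|dirty|dirty>
2) do Left; now <A|dirty|dirty>
3) do Right; now <B|dirty|dirty>
4) do Left; now <A|dirty|dirty>
5) do Left; now <A|dirty|dirty>
6) do Suck; now <A|clear|dirty>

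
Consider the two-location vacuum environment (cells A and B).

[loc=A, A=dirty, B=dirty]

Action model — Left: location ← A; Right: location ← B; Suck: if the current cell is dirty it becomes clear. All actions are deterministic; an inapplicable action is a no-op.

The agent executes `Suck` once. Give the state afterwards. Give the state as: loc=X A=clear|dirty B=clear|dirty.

loc=A A=clear B=dirty

start: loc=A A=dirty B=dirty
[1] after Suck: loc=A A=clear B=dirty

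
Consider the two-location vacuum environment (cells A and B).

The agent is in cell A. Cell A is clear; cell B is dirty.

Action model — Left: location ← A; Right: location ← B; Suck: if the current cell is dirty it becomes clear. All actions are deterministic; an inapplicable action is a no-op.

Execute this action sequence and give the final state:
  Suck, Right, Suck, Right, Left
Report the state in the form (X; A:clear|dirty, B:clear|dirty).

(A; A:clear, B:clear)

t=1 Suck ⇒ (A; A:clear, B:dirty)
t=2 Right ⇒ (B; A:clear, B:dirty)
t=3 Suck ⇒ (B; A:clear, B:clear)
t=4 Right ⇒ (B; A:clear, B:clear)
t=5 Left ⇒ (A; A:clear, B:clear)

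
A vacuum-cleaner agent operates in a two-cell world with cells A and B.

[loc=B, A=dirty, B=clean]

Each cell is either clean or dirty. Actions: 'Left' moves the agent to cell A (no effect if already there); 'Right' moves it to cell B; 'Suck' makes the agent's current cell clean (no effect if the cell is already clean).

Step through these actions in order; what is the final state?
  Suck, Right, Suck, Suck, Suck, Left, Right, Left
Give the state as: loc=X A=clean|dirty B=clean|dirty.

loc=A A=dirty B=clean

step 1/8 (Suck): loc=B A=dirty B=clean
step 2/8 (Right): loc=B A=dirty B=clean
step 3/8 (Suck): loc=B A=dirty B=clean
step 4/8 (Suck): loc=B A=dirty B=clean
step 5/8 (Suck): loc=B A=dirty B=clean
step 6/8 (Left): loc=A A=dirty B=clean
step 7/8 (Right): loc=B A=dirty B=clean
step 8/8 (Left): loc=A A=dirty B=clean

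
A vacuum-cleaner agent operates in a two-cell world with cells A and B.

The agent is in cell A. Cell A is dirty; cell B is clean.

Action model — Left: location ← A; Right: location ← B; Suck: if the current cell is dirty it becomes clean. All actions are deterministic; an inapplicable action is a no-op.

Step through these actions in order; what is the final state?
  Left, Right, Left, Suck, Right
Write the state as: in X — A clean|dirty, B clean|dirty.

in B — A clean, B clean

Left (#1): in A — A dirty, B clean
Right (#2): in B — A dirty, B clean
Left (#3): in A — A dirty, B clean
Suck (#4): in A — A clean, B clean
Right (#5): in B — A clean, B clean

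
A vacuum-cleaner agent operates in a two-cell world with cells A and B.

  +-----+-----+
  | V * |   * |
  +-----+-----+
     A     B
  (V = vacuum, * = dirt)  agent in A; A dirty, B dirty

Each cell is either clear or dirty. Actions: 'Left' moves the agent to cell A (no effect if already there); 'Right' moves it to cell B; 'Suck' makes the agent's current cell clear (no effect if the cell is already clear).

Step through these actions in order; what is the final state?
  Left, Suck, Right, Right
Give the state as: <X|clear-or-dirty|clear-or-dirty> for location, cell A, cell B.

1. Left → <A|dirty|dirty>
2. Suck → <A|clear|dirty>
3. Right → <B|clear|dirty>
4. Right → <B|clear|dirty>

<B|clear|dirty>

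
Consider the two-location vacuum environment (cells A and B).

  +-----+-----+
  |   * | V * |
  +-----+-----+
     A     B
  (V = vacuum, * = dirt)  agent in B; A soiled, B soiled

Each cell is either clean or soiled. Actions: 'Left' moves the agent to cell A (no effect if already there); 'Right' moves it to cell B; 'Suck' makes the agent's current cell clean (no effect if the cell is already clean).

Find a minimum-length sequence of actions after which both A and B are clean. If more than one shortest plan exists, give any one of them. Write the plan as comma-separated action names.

Suck, Left, Suck

t=1 Suck ⇒ (B; A:soiled, B:clean)
t=2 Left ⇒ (A; A:soiled, B:clean)
t=3 Suck ⇒ (A; A:clean, B:clean)
min 3: Suck B + move + Suck A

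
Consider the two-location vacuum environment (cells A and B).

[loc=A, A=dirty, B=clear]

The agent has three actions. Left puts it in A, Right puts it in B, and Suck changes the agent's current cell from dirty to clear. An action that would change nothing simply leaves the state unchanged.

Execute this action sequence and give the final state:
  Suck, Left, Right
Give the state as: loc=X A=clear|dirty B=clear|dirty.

loc=B A=clear B=clear

step 1/3 (Suck): loc=A A=clear B=clear
step 2/3 (Left): loc=A A=clear B=clear
step 3/3 (Right): loc=B A=clear B=clear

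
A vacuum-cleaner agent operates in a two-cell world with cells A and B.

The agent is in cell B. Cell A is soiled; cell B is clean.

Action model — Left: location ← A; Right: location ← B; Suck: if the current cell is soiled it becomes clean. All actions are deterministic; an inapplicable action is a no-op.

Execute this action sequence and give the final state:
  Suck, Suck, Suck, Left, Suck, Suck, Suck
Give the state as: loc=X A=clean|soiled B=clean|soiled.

loc=A A=clean B=clean

Suck (#1): loc=B A=soiled B=clean
Suck (#2): loc=B A=soiled B=clean
Suck (#3): loc=B A=soiled B=clean
Left (#4): loc=A A=soiled B=clean
Suck (#5): loc=A A=clean B=clean
Suck (#6): loc=A A=clean B=clean
Suck (#7): loc=A A=clean B=clean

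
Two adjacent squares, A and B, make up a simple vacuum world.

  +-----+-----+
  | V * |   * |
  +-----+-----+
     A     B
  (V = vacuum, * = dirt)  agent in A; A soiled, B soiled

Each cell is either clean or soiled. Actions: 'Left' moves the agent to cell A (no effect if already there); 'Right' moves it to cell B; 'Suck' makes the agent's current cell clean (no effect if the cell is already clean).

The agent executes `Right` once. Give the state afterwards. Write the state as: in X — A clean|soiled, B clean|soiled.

in B — A soiled, B soiled

start: in A — A soiled, B soiled
[1] after Right: in B — A soiled, B soiled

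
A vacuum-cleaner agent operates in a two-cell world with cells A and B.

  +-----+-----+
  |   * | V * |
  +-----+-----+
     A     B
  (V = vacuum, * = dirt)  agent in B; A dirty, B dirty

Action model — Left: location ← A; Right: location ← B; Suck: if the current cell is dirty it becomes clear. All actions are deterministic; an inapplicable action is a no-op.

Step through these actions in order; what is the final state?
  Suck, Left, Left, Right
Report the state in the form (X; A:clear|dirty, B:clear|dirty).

(B; A:dirty, B:clear)

1) do Suck; now (B; A:dirty, B:clear)
2) do Left; now (A; A:dirty, B:clear)
3) do Left; now (A; A:dirty, B:clear)
4) do Right; now (B; A:dirty, B:clear)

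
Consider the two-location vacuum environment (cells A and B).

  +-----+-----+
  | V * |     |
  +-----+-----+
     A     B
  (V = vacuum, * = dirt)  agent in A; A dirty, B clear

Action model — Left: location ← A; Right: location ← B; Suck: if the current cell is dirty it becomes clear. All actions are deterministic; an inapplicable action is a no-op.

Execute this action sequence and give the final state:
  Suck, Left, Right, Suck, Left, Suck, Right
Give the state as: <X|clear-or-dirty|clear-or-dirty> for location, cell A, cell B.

Suck (#1): <A|clear|clear>
Left (#2): <A|clear|clear>
Right (#3): <B|clear|clear>
Suck (#4): <B|clear|clear>
Left (#5): <A|clear|clear>
Suck (#6): <A|clear|clear>
Right (#7): <B|clear|clear>

<B|clear|clear>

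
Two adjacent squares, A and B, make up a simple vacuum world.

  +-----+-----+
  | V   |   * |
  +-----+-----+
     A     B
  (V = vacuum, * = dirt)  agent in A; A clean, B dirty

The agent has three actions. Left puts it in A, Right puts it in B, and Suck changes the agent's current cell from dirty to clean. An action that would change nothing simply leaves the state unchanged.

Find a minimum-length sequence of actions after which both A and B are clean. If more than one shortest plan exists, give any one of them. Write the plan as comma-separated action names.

Right, Suck

Right (#1): (B; A:clean, B:dirty)
Suck (#2): (B; A:clean, B:clean)
min 2: go B then Suck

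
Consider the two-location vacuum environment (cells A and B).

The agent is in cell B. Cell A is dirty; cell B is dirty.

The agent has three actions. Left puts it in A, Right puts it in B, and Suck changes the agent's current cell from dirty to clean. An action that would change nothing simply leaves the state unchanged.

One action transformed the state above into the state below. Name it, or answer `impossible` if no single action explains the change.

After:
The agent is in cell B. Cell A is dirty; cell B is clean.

try  Left: loc=A A=dirty B=dirty
try Right: loc=B A=dirty B=dirty
try  Suck: loc=B A=dirty B=clean  ← match

Suck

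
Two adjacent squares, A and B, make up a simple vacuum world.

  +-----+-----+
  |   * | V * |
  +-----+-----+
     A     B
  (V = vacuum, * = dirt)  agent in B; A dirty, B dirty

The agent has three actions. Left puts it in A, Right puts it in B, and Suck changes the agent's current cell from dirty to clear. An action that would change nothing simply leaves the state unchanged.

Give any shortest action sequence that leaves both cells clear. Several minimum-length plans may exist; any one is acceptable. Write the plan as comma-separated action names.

Suck, Left, Suck

[1] after Suck: <B|dirty|clear>
[2] after Left: <A|dirty|clear>
[3] after Suck: <A|clear|clear>
min 3: Suck B + move + Suck A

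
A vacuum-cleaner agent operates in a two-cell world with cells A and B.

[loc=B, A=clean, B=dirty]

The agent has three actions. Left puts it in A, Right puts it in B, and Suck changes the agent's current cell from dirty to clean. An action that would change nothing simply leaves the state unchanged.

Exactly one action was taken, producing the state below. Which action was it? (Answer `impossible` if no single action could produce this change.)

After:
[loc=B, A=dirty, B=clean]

impossible

try  Left: in A — A clean, B dirty
try Right: in B — A clean, B dirty
try  Suck: in B — A clean, B clean
no single action produces the after-state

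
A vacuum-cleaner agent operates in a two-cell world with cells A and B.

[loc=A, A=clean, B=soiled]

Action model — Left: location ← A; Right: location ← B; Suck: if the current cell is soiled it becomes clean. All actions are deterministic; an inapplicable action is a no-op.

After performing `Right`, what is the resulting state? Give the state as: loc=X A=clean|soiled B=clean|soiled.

loc=B A=clean B=soiled

start: loc=A A=clean B=soiled
1. Right → loc=B A=clean B=soiled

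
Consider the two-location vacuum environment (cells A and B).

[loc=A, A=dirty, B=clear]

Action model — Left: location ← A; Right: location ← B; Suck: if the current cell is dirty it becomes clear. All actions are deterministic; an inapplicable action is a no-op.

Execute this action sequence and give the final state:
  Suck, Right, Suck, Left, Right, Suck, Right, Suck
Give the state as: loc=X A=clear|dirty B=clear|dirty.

[1] after Suck: loc=A A=clear B=clear
[2] after Right: loc=B A=clear B=clear
[3] after Suck: loc=B A=clear B=clear
[4] after Left: loc=A A=clear B=clear
[5] after Right: loc=B A=clear B=clear
[6] after Suck: loc=B A=clear B=clear
[7] after Right: loc=B A=clear B=clear
[8] after Suck: loc=B A=clear B=clear

loc=B A=clear B=clear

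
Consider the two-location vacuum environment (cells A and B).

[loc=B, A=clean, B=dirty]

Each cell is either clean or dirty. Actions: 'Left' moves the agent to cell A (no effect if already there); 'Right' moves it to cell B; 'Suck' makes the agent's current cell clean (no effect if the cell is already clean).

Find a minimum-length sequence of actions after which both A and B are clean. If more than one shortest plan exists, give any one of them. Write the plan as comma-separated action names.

t=1 Suck ⇒ in B — A clean, B clean
min 1: B is dirty, one Suck

Suck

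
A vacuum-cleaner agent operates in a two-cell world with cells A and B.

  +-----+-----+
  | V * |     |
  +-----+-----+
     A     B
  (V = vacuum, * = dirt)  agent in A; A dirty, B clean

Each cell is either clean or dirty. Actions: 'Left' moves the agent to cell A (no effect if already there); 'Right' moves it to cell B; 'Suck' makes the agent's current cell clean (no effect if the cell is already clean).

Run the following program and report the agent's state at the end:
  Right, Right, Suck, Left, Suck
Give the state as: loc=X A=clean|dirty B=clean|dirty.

loc=A A=clean B=clean

1) do Right; now loc=B A=dirty B=clean
2) do Right; now loc=B A=dirty B=clean
3) do Suck; now loc=B A=dirty B=clean
4) do Left; now loc=A A=dirty B=clean
5) do Suck; now loc=A A=clean B=clean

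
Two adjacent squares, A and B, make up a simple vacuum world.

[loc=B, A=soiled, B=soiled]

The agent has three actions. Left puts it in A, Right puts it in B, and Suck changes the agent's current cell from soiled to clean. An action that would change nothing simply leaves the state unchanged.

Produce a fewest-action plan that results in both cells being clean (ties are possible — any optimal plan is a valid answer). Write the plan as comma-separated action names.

step 1/3 (Suck): in B — A soiled, B clean
step 2/3 (Left): in A — A soiled, B clean
step 3/3 (Suck): in A — A clean, B clean
min 3: Suck B + move + Suck A

Suck, Left, Suck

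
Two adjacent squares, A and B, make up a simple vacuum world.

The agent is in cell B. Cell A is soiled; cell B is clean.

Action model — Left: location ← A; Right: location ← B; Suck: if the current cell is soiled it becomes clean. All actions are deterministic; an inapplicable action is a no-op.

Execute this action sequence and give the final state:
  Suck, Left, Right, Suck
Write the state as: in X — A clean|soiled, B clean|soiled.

1) do Suck; now in B — A soiled, B clean
2) do Left; now in A — A soiled, B clean
3) do Right; now in B — A soiled, B clean
4) do Suck; now in B — A soiled, B clean

in B — A soiled, B clean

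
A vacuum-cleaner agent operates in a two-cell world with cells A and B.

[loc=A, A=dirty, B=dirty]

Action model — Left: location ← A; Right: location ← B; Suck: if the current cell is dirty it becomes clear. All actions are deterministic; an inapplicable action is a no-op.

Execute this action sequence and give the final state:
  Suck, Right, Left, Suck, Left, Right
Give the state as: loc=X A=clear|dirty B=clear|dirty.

loc=B A=clear B=dirty

1. Suck → loc=A A=clear B=dirty
2. Right → loc=B A=clear B=dirty
3. Left → loc=A A=clear B=dirty
4. Suck → loc=A A=clear B=dirty
5. Left → loc=A A=clear B=dirty
6. Right → loc=B A=clear B=dirty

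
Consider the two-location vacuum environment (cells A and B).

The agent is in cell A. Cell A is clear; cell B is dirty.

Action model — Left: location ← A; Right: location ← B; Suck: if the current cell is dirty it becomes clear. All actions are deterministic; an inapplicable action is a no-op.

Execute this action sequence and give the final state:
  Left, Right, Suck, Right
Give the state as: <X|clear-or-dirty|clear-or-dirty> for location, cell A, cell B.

<B|clear|clear>

1. Left → <A|clear|dirty>
2. Right → <B|clear|dirty>
3. Suck → <B|clear|clear>
4. Right → <B|clear|clear>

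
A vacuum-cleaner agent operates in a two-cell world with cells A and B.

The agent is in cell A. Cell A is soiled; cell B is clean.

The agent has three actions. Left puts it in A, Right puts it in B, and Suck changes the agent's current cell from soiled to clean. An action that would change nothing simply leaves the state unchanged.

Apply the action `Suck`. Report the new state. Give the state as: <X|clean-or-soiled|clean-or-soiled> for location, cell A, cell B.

<A|clean|clean>

start: <A|soiled|clean>
Suck (#1): <A|clean|clean>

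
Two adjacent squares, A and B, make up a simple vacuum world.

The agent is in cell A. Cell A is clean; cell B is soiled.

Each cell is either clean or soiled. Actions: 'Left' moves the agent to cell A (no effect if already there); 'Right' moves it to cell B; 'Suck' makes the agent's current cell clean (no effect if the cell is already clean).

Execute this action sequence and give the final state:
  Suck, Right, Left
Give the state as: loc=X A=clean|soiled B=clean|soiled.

loc=A A=clean B=soiled

Suck (#1): loc=A A=clean B=soiled
Right (#2): loc=B A=clean B=soiled
Left (#3): loc=A A=clean B=soiled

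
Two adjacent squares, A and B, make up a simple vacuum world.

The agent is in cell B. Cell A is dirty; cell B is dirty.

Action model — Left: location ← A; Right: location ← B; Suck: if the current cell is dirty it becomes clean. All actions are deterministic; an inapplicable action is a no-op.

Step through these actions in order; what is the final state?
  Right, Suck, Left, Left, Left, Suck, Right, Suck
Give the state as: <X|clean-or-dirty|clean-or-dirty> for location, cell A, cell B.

1) do Right; now <B|dirty|dirty>
2) do Suck; now <B|dirty|clean>
3) do Left; now <A|dirty|clean>
4) do Left; now <A|dirty|clean>
5) do Left; now <A|dirty|clean>
6) do Suck; now <A|clean|clean>
7) do Right; now <B|clean|clean>
8) do Suck; now <B|clean|clean>

<B|clean|clean>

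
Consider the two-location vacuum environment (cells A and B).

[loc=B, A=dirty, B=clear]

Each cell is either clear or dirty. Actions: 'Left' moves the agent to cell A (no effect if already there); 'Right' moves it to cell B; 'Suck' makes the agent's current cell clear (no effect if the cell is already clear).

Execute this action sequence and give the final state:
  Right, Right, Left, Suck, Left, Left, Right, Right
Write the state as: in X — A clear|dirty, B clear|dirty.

in B — A clear, B clear

t=1 Right ⇒ in B — A dirty, B clear
t=2 Right ⇒ in B — A dirty, B clear
t=3 Left ⇒ in A — A dirty, B clear
t=4 Suck ⇒ in A — A clear, B clear
t=5 Left ⇒ in A — A clear, B clear
t=6 Left ⇒ in A — A clear, B clear
t=7 Right ⇒ in B — A clear, B clear
t=8 Right ⇒ in B — A clear, B clear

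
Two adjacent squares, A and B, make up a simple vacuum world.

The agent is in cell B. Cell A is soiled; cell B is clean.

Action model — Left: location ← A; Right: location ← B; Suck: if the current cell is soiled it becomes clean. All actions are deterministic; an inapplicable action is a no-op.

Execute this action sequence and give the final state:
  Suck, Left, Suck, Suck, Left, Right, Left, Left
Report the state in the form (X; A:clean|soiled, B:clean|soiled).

(A; A:clean, B:clean)

Suck (#1): (B; A:soiled, B:clean)
Left (#2): (A; A:soiled, B:clean)
Suck (#3): (A; A:clean, B:clean)
Suck (#4): (A; A:clean, B:clean)
Left (#5): (A; A:clean, B:clean)
Right (#6): (B; A:clean, B:clean)
Left (#7): (A; A:clean, B:clean)
Left (#8): (A; A:clean, B:clean)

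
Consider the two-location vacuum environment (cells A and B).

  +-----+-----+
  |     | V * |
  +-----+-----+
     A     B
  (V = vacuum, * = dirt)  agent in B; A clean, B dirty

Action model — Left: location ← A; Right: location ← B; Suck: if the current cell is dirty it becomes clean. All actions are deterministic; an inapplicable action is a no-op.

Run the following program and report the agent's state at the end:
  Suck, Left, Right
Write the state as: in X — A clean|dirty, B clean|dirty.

in B — A clean, B clean

1) do Suck; now in B — A clean, B clean
2) do Left; now in A — A clean, B clean
3) do Right; now in B — A clean, B clean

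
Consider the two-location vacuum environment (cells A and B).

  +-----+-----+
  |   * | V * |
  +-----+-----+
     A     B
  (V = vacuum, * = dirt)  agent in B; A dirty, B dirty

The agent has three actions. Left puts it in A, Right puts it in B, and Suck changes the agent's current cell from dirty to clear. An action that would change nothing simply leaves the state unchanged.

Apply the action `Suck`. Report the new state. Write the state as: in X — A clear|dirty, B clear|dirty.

in B — A dirty, B clear

start: in B — A dirty, B dirty
t=1 Suck ⇒ in B — A dirty, B clear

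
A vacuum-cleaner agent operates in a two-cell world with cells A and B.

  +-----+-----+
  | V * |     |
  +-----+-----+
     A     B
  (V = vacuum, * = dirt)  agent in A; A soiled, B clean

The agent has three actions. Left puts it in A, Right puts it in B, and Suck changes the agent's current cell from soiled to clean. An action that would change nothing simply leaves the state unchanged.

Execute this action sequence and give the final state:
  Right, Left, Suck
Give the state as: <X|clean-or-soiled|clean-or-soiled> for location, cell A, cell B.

<A|clean|clean>

1) do Right; now <B|soiled|clean>
2) do Left; now <A|soiled|clean>
3) do Suck; now <A|clean|clean>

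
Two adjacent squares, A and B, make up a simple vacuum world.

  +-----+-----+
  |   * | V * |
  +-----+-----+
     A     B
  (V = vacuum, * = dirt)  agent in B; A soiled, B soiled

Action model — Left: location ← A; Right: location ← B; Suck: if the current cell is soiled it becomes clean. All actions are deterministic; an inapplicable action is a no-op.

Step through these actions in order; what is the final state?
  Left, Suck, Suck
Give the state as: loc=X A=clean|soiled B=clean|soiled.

loc=A A=clean B=soiled

Left (#1): loc=A A=soiled B=soiled
Suck (#2): loc=A A=clean B=soiled
Suck (#3): loc=A A=clean B=soiled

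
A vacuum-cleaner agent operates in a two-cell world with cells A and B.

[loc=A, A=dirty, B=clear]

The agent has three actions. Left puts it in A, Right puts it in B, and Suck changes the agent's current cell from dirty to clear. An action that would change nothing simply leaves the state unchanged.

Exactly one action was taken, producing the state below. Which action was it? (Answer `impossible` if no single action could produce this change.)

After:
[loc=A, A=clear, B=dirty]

impossible

try  Left: <A|dirty|clear>
try Right: <B|dirty|clear>
try  Suck: <A|clear|clear>
no single action produces the after-state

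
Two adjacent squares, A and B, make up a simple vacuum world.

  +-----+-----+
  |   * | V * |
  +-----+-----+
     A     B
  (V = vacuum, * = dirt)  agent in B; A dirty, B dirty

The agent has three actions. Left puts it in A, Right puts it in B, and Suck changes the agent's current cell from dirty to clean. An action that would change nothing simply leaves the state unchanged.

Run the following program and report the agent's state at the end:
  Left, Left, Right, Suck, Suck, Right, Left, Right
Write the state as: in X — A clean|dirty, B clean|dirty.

Left (#1): in A — A dirty, B dirty
Left (#2): in A — A dirty, B dirty
Right (#3): in B — A dirty, B dirty
Suck (#4): in B — A dirty, B clean
Suck (#5): in B — A dirty, B clean
Right (#6): in B — A dirty, B clean
Left (#7): in A — A dirty, B clean
Right (#8): in B — A dirty, B clean

in B — A dirty, B clean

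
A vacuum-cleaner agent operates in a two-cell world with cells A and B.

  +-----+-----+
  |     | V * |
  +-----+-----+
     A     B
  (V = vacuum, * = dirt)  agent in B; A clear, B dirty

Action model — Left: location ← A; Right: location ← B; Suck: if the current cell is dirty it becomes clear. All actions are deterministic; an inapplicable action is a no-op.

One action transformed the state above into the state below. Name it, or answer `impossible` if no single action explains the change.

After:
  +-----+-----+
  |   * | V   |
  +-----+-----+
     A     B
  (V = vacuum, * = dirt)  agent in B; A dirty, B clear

impossible

try  Left: loc=A A=clear B=dirty
try Right: loc=B A=clear B=dirty
try  Suck: loc=B A=clear B=clear
no single action produces the after-state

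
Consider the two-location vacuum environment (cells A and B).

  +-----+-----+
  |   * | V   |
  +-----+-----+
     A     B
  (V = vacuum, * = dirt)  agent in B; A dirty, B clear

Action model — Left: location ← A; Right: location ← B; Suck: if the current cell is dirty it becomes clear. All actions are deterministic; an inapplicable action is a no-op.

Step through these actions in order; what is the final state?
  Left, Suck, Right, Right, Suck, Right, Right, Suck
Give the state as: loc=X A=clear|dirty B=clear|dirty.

loc=B A=clear B=clear

t=1 Left ⇒ loc=A A=dirty B=clear
t=2 Suck ⇒ loc=A A=clear B=clear
t=3 Right ⇒ loc=B A=clear B=clear
t=4 Right ⇒ loc=B A=clear B=clear
t=5 Suck ⇒ loc=B A=clear B=clear
t=6 Right ⇒ loc=B A=clear B=clear
t=7 Right ⇒ loc=B A=clear B=clear
t=8 Suck ⇒ loc=B A=clear B=clear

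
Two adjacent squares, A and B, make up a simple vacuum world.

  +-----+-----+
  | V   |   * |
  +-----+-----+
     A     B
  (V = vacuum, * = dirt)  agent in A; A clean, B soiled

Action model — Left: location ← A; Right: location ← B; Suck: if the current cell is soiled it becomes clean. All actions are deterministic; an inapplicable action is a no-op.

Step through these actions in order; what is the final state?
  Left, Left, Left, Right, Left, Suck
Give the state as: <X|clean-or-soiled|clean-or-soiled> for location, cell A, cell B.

<A|clean|soiled>

Left (#1): <A|clean|soiled>
Left (#2): <A|clean|soiled>
Left (#3): <A|clean|soiled>
Right (#4): <B|clean|soiled>
Left (#5): <A|clean|soiled>
Suck (#6): <A|clean|soiled>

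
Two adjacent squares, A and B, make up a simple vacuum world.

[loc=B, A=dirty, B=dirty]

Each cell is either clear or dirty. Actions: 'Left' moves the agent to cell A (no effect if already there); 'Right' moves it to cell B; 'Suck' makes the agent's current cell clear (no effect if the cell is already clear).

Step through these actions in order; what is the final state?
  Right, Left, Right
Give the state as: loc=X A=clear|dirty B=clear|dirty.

loc=B A=dirty B=dirty

step 1/3 (Right): loc=B A=dirty B=dirty
step 2/3 (Left): loc=A A=dirty B=dirty
step 3/3 (Right): loc=B A=dirty B=dirty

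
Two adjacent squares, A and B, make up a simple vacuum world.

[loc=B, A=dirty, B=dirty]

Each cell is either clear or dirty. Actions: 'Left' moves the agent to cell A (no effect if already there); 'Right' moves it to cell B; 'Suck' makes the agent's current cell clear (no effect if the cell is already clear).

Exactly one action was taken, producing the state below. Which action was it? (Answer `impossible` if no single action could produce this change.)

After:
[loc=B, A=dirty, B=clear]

Suck

try  Left: (A; A:dirty, B:dirty)
try Right: (B; A:dirty, B:dirty)
try  Suck: (B; A:dirty, B:clear)  ← match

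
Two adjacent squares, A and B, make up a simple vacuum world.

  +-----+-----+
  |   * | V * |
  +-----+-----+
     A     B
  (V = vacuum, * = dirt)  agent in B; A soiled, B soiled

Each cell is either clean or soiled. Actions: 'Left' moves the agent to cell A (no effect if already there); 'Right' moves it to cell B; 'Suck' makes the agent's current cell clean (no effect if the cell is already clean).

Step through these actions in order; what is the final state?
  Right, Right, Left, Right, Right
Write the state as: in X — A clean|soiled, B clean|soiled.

in B — A soiled, B soiled

step 1/5 (Right): in B — A soiled, B soiled
step 2/5 (Right): in B — A soiled, B soiled
step 3/5 (Left): in A — A soiled, B soiled
step 4/5 (Right): in B — A soiled, B soiled
step 5/5 (Right): in B — A soiled, B soiled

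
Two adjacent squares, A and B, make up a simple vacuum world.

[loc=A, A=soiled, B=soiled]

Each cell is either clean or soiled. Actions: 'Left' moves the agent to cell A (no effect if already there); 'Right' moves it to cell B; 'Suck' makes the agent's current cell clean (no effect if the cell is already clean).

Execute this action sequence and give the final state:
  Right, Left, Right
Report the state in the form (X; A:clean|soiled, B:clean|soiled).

1) do Right; now (B; A:soiled, B:soiled)
2) do Left; now (A; A:soiled, B:soiled)
3) do Right; now (B; A:soiled, B:soiled)

(B; A:soiled, B:soiled)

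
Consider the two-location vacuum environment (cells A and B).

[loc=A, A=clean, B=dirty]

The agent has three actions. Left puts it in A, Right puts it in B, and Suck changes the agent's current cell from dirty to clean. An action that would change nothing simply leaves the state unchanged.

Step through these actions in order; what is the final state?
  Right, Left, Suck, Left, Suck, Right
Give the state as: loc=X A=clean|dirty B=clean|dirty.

1. Right → loc=B A=clean B=dirty
2. Left → loc=A A=clean B=dirty
3. Suck → loc=A A=clean B=dirty
4. Left → loc=A A=clean B=dirty
5. Suck → loc=A A=clean B=dirty
6. Right → loc=B A=clean B=dirty

loc=B A=clean B=dirty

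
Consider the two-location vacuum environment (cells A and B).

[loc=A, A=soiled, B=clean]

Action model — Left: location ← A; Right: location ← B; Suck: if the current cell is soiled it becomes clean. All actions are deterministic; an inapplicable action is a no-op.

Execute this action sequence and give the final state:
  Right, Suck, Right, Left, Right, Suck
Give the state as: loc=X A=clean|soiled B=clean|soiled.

loc=B A=soiled B=clean

t=1 Right ⇒ loc=B A=soiled B=clean
t=2 Suck ⇒ loc=B A=soiled B=clean
t=3 Right ⇒ loc=B A=soiled B=clean
t=4 Left ⇒ loc=A A=soiled B=clean
t=5 Right ⇒ loc=B A=soiled B=clean
t=6 Suck ⇒ loc=B A=soiled B=clean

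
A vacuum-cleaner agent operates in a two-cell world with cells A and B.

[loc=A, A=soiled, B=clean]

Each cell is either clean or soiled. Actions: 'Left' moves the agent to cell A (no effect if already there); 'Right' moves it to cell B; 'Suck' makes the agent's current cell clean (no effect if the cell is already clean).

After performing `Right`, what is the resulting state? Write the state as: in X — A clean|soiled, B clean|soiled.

in B — A soiled, B clean

start: in A — A soiled, B clean
step 1/1 (Right): in B — A soiled, B clean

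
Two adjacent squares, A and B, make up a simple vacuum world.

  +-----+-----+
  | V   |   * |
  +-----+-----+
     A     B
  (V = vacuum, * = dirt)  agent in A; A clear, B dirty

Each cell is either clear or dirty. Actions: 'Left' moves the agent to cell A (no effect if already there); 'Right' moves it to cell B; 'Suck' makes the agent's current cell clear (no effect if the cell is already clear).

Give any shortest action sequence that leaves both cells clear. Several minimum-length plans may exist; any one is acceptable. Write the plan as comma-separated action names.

Right, Suck

Right (#1): in B — A clear, B dirty
Suck (#2): in B — A clear, B clear
min 2: go B then Suck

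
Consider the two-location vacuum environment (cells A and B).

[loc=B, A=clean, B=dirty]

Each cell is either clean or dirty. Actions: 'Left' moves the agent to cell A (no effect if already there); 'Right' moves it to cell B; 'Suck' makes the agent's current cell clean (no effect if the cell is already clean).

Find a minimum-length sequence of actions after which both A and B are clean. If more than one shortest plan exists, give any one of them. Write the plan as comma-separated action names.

step 1/1 (Suck): <B|clean|clean>
min 1: B is dirty, one Suck

Suck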